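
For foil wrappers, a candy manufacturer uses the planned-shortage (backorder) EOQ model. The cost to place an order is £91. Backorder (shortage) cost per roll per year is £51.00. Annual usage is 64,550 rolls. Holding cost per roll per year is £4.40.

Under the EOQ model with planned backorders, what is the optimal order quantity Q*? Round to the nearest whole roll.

Q* = √(2DS/H) · √((H + b)/b)
   = √(2 × 64,550 × 91 / 4.4) · √((4.4 + 51) / 51)
   = 1,634.020 × 1.0422 ≈ 1,703.05

1,703 rolls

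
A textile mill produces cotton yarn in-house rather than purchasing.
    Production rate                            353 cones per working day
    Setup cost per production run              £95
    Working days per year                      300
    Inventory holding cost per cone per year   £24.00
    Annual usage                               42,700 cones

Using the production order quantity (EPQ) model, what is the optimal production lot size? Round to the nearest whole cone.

Daily demand d = 42,700/300 = 142.333; p = 353; 1 − d/p = 0.59679
EPQ = √(2DS / (H(1 − d/p)))
    = √(2 × 42,700 × 95 / (24 × 0.59679)) ≈ 752.62

753 cones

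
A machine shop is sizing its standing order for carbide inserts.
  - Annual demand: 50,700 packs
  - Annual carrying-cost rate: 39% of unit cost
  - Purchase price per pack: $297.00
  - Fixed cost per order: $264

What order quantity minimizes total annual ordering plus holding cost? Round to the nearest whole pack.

481 packs

Holding cost per pack per year: H = 39% × $297 = $115.8300
2DS/H = 2·50,700·264/115.83 = 231,111.11
EOQ = √231,111.11 ≈ 480.74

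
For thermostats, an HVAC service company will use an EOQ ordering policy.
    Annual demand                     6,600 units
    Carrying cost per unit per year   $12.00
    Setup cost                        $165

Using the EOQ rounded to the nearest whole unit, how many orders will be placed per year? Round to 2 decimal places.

Q* = √(2·D·S / H) = √(2·6,600·165 / 12) = √181,500.0 ≈ 426.03 → Q = 426
Orders per year = D/Q = 6,600 / 426 = 15.493

15.49 orders per year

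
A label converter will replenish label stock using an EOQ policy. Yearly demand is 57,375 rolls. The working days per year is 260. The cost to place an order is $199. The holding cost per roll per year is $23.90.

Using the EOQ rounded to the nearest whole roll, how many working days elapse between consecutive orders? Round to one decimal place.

4.4 days

EOQ = √(2DS/H) = √(2 × 57,375 × 199 / 23.9)
    = √(955,449.79) ≈ 977.47 → Q = 977 rolls
T = Q/D × 260 days = 977/57,375 × 260 = 4.427 days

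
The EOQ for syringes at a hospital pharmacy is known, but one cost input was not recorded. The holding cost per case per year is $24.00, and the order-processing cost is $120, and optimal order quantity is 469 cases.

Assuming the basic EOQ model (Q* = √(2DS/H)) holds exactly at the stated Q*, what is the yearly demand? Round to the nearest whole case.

21,996 cases per year

EOQ relation: Q² = 2DS/H, so rearrange for the unknown.
D = Q²H / (2S) = 469² × 24 / (2 × 120) = 21,996.10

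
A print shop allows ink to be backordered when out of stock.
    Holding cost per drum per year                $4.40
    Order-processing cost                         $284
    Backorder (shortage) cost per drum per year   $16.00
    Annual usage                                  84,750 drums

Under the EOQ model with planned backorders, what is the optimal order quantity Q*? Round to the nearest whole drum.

Q* = √(2DS/H) · √((H + b)/b)
   = √(2 × 84,750 × 284 / 4.4) · √((4.4 + 16) / 16)
   = 3,307.636 × 1.1292 ≈ 3,734.85

3,735 drums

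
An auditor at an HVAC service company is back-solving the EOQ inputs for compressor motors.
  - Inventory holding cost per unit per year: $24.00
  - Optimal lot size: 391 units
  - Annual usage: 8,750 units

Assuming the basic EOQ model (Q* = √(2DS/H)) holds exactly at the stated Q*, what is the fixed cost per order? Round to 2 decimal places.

$209.67

Since Q* = (2DS/H)^½, squaring gives Q*²·H = 2DS.
S = Q²H / (2D) = 391² × 24 / (2 × 8,750) = 209.6654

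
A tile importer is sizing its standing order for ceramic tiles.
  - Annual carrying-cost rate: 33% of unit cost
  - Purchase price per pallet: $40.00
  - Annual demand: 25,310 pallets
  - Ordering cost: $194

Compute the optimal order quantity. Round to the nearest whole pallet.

Carrying cost H = $40 × 33% = $13.2000/pallet/yr
Optimal lot size Q* = (2 × 25,310 × $194 / $13.2)^½ ≈ 862.53

863 pallets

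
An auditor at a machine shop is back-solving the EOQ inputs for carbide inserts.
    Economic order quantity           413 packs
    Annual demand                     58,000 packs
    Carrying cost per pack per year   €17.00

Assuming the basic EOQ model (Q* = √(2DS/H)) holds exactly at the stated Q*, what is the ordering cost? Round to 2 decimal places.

EOQ relation: Q² = 2DS/H, so rearrange for the unknown.
S = Q²H / (2D) = 413² × 17 / (2 × 58,000) = 24.9972

€25.00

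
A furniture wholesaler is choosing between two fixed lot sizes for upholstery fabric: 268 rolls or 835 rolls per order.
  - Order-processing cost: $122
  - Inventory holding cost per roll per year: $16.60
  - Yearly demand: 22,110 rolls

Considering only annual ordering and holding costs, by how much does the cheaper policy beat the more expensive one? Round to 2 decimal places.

For each Q, cost = (D/Q)·S + (Q/2)·H.
TC(268) = (22,110/268)×122 + (268/2)×16.6 = $12,289.40
TC(835) = (22,110/835)×122 + (835/2)×16.6 = $10,160.94
Lots of 835 are cheaper by $2,128.46.

$2,128.46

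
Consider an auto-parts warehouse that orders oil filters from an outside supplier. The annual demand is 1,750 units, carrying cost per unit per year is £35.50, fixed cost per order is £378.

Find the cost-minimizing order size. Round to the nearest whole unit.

193 units

Optimal lot size Q* = (2 × 1,750 × £378 / £35.5)^½ ≈ 193.05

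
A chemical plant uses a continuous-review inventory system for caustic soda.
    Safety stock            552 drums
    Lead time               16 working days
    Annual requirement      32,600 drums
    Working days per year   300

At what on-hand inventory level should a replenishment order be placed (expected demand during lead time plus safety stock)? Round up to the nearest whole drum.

2,291 drums

Daily demand d = 32,600 / 300 = 108.667 drums/day
Demand during lead time = 108.667 × 16 = 1,738.67
Reorder point = 1,738.67 + 552 = 2,290.67 → round up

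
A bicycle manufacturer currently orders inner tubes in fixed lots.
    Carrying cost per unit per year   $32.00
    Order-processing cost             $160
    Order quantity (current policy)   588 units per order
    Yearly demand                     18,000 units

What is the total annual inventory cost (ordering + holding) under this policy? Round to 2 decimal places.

$14,305.96

Orders/yr = 18,000/588 = 30.612; ordering cost = 30.612 × $160 = $4,897.96
Average inventory = 588/2 = 294; holding cost = 294 × $32 = $9,408.00
Total = $4,897.96 + $9,408.00 = $14,305.96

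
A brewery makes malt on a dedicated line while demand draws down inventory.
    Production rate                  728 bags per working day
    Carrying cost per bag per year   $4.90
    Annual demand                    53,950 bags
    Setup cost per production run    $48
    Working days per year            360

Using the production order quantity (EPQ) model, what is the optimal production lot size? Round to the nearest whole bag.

1,154 bags

Daily demand d = 53,950/360 = 149.861; p = 728; 1 − d/p = 0.79415
EPQ = √(2DS / (H(1 − d/p)))
    = √(2 × 53,950 × 48 / (4.9 × 0.79415)) ≈ 1,153.67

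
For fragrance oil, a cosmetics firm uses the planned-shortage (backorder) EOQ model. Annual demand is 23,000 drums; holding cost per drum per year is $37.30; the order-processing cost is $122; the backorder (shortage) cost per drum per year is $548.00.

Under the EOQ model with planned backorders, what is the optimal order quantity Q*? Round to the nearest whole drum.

401 drums

Q* = √(2DS/H) · √((H + b)/b)
   = √(2 × 23,000 × 122 / 37.3) · √((37.3 + 548) / 548)
   = 387.886 × 1.0335 ≈ 400.87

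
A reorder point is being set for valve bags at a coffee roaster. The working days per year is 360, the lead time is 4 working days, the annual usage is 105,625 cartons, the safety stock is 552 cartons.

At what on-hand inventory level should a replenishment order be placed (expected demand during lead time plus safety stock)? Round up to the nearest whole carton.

1,726 cartons

Daily demand d = 105,625 / 360 = 293.403 cartons/day
Demand during lead time = 293.403 × 4 = 1,173.61
Reorder point = 1,173.61 + 552 = 1,725.61 → round up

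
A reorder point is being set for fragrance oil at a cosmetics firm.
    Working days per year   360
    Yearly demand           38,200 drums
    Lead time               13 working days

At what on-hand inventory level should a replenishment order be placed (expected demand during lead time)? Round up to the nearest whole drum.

Daily demand d = 38,200 / 360 = 106.111 drums/day
Demand during lead time = 106.111 × 13 = 1,379.44
Reorder point = 1,379.44 → round up

1,380 drums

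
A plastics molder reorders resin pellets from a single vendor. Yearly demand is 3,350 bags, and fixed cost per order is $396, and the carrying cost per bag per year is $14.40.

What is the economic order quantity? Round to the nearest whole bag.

429 bags

2DS/H = 2·3,350·396/14.4 = 184,250.00
EOQ = √184,250.00 ≈ 429.24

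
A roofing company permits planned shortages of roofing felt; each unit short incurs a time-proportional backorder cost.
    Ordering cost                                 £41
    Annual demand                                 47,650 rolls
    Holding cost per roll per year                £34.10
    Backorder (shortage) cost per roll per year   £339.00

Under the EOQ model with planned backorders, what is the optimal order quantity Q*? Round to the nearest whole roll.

Basic EOQ = √(2·47,650·41/34.1) = 338.502
Backorder adjustment √((H+b)/b) = √((34.1+339)/339) = 1.0491
Q* = 338.502 × 1.0491 ≈ 355.12

355 rolls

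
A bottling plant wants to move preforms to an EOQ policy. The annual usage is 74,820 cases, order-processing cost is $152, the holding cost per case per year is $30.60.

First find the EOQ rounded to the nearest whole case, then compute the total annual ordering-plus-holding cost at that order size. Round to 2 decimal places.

Q* = √(2·D·S / H) = √(2·74,820·152 / 30.6) = √743,309.8 ≈ 862.15 → Q = 862 cases
Orders/yr = 74,820/862 = 86.798; ordering cost = 86.798 × $152 = $13,193.32
Average inventory = 862/2 = 431; holding cost = 431 × $30.6 = $13,188.60
Total = $13,193.32 + $13,188.60 = $26,381.92

$26,381.92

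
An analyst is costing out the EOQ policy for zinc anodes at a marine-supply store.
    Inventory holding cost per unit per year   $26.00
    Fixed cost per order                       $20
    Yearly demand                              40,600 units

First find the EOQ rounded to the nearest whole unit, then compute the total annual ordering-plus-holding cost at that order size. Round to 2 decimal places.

Optimal lot size Q* = (2 × 40,600 × $20 / $26)^½ ≈ 249.92 → Q = 250 units
Ordering: D/Q × S = 40,600/250 × $20 = $3,248.00
Holding:  Q/2 × H = 250/2 × $26 = $3,250.00
Total = $3,248.00 + $3,250.00 = $6,498.00

$6,498.00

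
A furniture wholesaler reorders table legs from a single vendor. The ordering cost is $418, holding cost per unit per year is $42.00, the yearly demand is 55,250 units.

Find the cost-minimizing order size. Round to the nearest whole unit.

1,049 units

2DS/H = 2·55,250·418/42 = 1,099,738.10
EOQ = √1,099,738.10 ≈ 1,048.68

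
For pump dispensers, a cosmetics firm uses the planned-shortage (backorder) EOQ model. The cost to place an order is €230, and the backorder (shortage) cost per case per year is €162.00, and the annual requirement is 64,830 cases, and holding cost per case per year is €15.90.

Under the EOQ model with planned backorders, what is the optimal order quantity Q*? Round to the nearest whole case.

1,435 cases

Basic EOQ = √(2·64,830·230/15.9) = 1,369.520
Backorder adjustment √((H+b)/b) = √((15.9+162)/162) = 1.0479
Q* = 1,369.520 × 1.0479 ≈ 1,435.16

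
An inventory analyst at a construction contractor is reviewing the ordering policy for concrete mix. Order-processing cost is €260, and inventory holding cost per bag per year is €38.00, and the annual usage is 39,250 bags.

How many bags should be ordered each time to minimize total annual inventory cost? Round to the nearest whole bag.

733 bags

Q* = √(2·D·S / H) = √(2·39,250·260 / 38) = √537,105.3 ≈ 732.87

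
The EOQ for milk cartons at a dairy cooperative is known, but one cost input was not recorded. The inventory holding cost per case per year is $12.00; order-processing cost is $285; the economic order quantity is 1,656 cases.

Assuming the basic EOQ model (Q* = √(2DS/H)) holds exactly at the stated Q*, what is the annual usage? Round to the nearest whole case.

57,733 cases per year

EOQ relation: Q² = 2DS/H, so rearrange for the unknown.
D = Q²H / (2S) = 1,656² × 12 / (2 × 285) = 57,733.39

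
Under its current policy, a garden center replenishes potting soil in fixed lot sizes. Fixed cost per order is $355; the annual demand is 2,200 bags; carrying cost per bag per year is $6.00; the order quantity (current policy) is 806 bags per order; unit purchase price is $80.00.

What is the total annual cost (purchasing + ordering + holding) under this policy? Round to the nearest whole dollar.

Annual ordering cost = (D/Q)·S = (2,200/806) × 355 = $968.98
Annual holding cost  = (Q/2)·H = (806/2) × 6 = $2,418.00
Purchase cost = D·C = 2,200 × 80 = $176,000.00
Total = $968.98 + $2,418.00 + $176,000.00 = $179,386.98

$179,387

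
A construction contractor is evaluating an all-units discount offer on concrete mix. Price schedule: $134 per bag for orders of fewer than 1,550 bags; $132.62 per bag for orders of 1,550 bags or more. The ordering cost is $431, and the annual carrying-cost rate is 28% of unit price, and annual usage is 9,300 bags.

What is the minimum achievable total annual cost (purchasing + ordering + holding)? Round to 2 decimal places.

$1,263,543.09

H₁ = 28%×$134 = $37.5200;  H₂ = 28%×$132.62 = $37.1336
EOQ₁ = √(2×9,300×431/37.5200) = 462.24  (< 1,550, feasible at tier 1)
EOQ₂ = √(2×9,300×431/37.1336) = 464.63  (< 1,550 → use Q = 1,550 at tier-2 price)
TC(tier 1 (EOQ₁), Q≈462.2) = $1,263,543.09
TC(tier 2, Q≈1,550.0) = $1,264,730.54
Minimum at tier 1 (EOQ₁): $1,263,543.09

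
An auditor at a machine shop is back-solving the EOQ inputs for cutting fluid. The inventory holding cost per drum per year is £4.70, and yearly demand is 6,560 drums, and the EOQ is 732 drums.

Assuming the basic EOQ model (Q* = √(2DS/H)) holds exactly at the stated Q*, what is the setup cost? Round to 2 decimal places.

From Q* = √(2DS/H) ⇒ Q*² = 2DS/H.
S = Q²H / (2D) = 732² × 4.7 / (2 × 6,560) = 191.9491

£191.95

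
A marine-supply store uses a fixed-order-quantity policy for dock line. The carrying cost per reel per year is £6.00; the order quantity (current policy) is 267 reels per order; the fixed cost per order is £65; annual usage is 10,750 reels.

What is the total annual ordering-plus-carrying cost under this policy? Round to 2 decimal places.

Orders/yr = 10,750/267 = 40.262; ordering cost = 40.262 × £65 = £2,617.04
Average inventory = 267/2 = 133.5; holding cost = 133.5 × £6 = £801.00
Total = £2,617.04 + £801.00 = £3,418.04

£3,418.04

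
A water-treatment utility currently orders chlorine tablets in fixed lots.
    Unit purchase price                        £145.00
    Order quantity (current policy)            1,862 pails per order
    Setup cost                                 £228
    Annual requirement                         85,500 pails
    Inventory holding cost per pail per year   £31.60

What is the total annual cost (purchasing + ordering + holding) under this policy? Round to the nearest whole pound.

£12,437,389

Orders/yr = 85,500/1,862 = 45.918; ordering cost = 45.918 × £228 = £10,469.39
Average inventory = 1,862/2 = 931; holding cost = 931 × £31.6 = £29,419.60
Purchase cost = D·C = 85,500 × 145 = £12,397,500.00
Total = £10,469.39 + £29,419.60 + £12,397,500.00 = £12,437,388.99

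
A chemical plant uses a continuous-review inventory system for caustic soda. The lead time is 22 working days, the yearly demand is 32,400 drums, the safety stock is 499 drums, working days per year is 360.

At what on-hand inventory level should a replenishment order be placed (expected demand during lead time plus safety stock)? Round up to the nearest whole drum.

2,479 drums

Daily demand d = 32,400 / 360 = 90.000 drums/day
Demand during lead time = 90.000 × 22 = 1,980.00
Reorder point = 1,980.00 + 499 = 2,479.00 → round up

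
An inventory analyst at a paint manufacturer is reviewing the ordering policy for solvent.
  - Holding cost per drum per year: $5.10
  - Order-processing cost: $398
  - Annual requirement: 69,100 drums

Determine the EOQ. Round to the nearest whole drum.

3,284 drums

2DS/H = 2·69,100·398/5.1 = 10,785,019.61
EOQ = √10,785,019.61 ≈ 3,284.06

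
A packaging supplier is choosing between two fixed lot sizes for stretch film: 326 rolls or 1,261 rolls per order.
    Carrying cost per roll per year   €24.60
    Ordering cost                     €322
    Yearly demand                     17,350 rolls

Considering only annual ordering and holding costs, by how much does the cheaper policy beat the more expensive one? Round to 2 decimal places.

For each Q, cost = (D/Q)·S + (Q/2)·H.
TC(326) = (17,350/326)×322 + (326/2)×24.6 = €21,146.92
TC(1,261) = (17,350/1,261)×322 + (1,261/2)×24.6 = €19,940.67
|ΔTC| = |€21,146.92 − €19,940.67| = €1,206.24

€1,206.24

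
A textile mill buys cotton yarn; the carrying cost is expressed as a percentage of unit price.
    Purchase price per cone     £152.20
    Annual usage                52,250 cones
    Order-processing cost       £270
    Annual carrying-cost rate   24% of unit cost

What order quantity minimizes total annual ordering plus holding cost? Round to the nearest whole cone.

879 cones

Carrying cost H = £152.2 × 24% = £36.5280/cone/yr
Q* = √(2·D·S / H) = √(2·52,250·270 / 36.528) = √772,421.2 ≈ 878.87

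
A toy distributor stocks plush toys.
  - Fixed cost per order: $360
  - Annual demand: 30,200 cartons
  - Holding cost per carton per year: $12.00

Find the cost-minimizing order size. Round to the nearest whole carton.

Q* = √(2·D·S / H) = √(2·30,200·360 / 12) = √1,812,000.0 ≈ 1,346.11

1,346 cartons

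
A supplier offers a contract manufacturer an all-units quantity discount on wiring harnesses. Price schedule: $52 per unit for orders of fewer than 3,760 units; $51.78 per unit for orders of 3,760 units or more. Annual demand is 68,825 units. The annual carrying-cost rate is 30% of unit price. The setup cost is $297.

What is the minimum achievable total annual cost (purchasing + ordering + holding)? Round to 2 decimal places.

$3,598,398.86

H₁ = 30%×$52 = $15.6000;  H₂ = 30%×$51.78 = $15.5340
EOQ₁ = √(2×68,825×297/15.6000) = 1,618.84  (< 3,760, feasible at tier 1)
EOQ₂ = √(2×68,825×297/15.5340) = 1,622.28  (< 3,760 → use Q = 3,760 at tier-2 price)
TC(tier 1 (EOQ₁), Q≈1,618.8) = $3,604,153.91
TC(tier 2, Q≈3,760.0) = $3,598,398.86
Minimum at tier 2: $3,598,398.86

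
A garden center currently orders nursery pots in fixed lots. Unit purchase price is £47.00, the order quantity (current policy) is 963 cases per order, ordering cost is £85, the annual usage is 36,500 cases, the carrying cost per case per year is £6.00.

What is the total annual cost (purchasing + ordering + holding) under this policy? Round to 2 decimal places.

£1,721,610.70

Orders/yr = 36,500/963 = 37.902; ordering cost = 37.902 × £85 = £3,221.70
Average inventory = 963/2 = 481.5; holding cost = 481.5 × £6 = £2,889.00
Purchase cost = D·C = 36,500 × 47 = £1,715,500.00
Total = £3,221.70 + £2,889.00 + £1,715,500.00 = £1,721,610.70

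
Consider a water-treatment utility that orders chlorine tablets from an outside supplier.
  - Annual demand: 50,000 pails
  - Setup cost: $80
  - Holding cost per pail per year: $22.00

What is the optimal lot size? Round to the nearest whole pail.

603 pails

Q* = √(2·D·S / H) = √(2·50,000·80 / 22) = √363,636.4 ≈ 603.02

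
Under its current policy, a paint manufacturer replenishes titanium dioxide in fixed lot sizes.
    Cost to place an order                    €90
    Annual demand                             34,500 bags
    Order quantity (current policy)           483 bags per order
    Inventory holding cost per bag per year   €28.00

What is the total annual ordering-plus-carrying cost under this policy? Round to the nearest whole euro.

Ordering: D/Q × S = 34,500/483 × €90 = €6,428.57
Holding:  Q/2 × H = 483/2 × €28 = €6,762.00
Total = €6,428.57 + €6,762.00 = €13,190.57

€13,191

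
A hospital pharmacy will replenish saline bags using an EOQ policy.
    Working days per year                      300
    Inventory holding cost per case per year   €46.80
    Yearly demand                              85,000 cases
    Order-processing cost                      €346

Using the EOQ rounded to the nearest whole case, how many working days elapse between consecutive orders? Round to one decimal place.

Optimal lot size Q* = (2 × 85,000 × €346 / €46.8)^½ ≈ 1,121.09 → Q = 1,121 cases
Days between orders = 300 / (D/Q) = 300 / 75.825 ≈ 3.956

4.0 days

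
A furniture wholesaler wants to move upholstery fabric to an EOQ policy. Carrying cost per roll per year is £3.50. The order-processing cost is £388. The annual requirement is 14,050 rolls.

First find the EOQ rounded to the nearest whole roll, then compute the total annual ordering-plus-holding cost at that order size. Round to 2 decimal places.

£6,177.36

2DS/H = 2·14,050·388/3.5 = 3,115,085.71
EOQ = √3,115,085.71 ≈ 1,764.96 → Q = 1,765 rolls
Orders/yr = 14,050/1,765 = 7.960; ordering cost = 7.960 × £388 = £3,088.61
Average inventory = 1,765/2 = 882.5; holding cost = 882.5 × £3.5 = £3,088.75
Total = £3,088.61 + £3,088.75 = £6,177.36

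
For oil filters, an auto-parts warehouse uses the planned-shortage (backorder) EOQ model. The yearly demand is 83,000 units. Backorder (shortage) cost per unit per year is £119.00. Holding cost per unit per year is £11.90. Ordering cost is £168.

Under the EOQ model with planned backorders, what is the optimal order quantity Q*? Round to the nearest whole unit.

1,606 units

Basic EOQ = √(2·83,000·168/11.9) = 1,530.859
Backorder adjustment √((H+b)/b) = √((11.9+119)/119) = 1.0488
Q* = 1,530.859 × 1.0488 ≈ 1,605.58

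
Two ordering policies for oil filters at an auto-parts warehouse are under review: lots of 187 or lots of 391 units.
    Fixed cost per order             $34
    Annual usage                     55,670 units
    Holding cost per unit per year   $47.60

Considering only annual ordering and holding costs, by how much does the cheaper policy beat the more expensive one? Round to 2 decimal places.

Annual cost at Q: ordering D·S/Q plus holding Q·H/2.
TC(187) = (55,670/187)×34 + (187/2)×47.6 = $14,572.42
TC(391) = (55,670/391)×34 + (391/2)×47.6 = $14,146.67
|ΔTC| = |$14,572.42 − $14,146.67| = $425.75

$425.75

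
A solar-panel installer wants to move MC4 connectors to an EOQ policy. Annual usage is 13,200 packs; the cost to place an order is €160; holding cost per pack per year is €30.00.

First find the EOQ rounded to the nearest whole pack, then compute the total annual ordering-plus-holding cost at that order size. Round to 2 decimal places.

€11,257.00

Q* = √(2·D·S / H) = √(2·13,200·160 / 30) = √140,800.0 ≈ 375.23 → Q = 375 packs
Orders/yr = 13,200/375 = 35.200; ordering cost = 35.200 × €160 = €5,632.00
Average inventory = 375/2 = 187.5; holding cost = 187.5 × €30 = €5,625.00
Total = €5,632.00 + €5,625.00 = €11,257.00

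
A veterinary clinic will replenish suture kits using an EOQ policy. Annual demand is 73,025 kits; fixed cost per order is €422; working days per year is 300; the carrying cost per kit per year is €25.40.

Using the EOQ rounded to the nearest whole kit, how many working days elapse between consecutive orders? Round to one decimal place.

2DS/H = 2·73,025·422/25.4 = 2,426,500.00
EOQ = √2,426,500.00 ≈ 1,557.72 → Q = 1,558 kits
Days between orders = 300 / (D/Q) = 300 / 46.871 ≈ 6.401

6.4 days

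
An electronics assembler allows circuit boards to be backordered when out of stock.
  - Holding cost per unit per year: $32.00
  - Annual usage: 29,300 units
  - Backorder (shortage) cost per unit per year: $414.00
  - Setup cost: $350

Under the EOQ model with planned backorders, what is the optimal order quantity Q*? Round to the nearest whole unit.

831 units

Basic EOQ = √(2·29,300·350/32) = 800.586
Backorder adjustment √((H+b)/b) = √((32+414)/414) = 1.0379
Q* = 800.586 × 1.0379 ≈ 830.95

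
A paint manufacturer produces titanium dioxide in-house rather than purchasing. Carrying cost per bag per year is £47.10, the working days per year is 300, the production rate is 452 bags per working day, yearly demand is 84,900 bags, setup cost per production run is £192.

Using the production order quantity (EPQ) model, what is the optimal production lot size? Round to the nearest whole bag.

d = 84,900/300 = 283.0000 bags/day;  effective holding cost H(1 − d/p) = 47.1·(1 − 283.0000/452) = 17.61040
Q* = √(2DS / H_eff) = √(2·84,900·192 / 17.61040) ≈ 1,360.61

1,361 bags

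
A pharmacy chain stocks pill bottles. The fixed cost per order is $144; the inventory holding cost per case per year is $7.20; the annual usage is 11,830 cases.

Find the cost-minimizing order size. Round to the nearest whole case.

688 cases

Optimal lot size Q* = (2 × 11,830 × $144 / $7.2)^½ ≈ 687.90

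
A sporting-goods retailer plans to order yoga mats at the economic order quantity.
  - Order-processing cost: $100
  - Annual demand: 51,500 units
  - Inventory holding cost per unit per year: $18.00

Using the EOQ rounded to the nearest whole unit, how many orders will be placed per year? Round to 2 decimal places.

Q* = √(2·D·S / H) = √(2·51,500·100 / 18) = √572,222.2 ≈ 756.45 → Q = 756
Orders per year = D/Q = 51,500 / 756 = 68.122

68.12 orders per year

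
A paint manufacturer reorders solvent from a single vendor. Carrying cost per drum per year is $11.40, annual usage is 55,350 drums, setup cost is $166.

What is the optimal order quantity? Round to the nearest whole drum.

2DS/H = 2·55,350·166/11.4 = 1,611,947.37
EOQ = √1,611,947.37 ≈ 1,269.62

1,270 drums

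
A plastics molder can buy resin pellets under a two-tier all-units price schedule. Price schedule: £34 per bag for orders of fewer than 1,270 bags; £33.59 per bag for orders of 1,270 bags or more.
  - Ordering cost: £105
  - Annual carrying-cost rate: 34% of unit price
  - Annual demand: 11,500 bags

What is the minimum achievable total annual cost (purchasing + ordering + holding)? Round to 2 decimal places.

H₁ = 34%×£34 = £11.5600;  H₂ = 34%×£33.59 = £11.4206
EOQ₁ = √(2×11,500×105/11.5600) = 457.07  (< 1,270, feasible at tier 1)
EOQ₂ = √(2×11,500×105/11.4206) = 459.85  (< 1,270 → use Q = 1,270 at tier-2 price)
TC(tier 1 (EOQ₁), Q≈457.1) = £396,283.69
TC(tier 2, Q≈1,270.0) = £394,487.87
Minimum at tier 2: £394,487.87

£394,487.87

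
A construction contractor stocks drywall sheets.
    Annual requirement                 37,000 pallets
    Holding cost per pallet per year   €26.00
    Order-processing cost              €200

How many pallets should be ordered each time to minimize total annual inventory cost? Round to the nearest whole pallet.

Q* = √(2·D·S / H) = √(2·37,000·200 / 26) = √569,230.8 ≈ 754.47

754 pallets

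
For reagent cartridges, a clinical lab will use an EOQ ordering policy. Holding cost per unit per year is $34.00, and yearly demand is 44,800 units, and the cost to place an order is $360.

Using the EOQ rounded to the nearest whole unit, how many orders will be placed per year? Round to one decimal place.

46.0 orders per year

2DS/H = 2·44,800·360/34 = 948,705.88
EOQ = √948,705.88 ≈ 974.02 → Q = 974
N = D/Q = 44,800/974 ≈ 45.996 orders/yr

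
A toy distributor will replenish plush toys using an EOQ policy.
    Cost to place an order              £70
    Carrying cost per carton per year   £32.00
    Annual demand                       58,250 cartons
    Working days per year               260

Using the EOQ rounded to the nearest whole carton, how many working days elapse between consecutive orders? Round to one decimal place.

EOQ = √(2DS/H) = √(2 × 58,250 × 70 / 32)
    = √(254,843.75) ≈ 504.82 → Q = 505 cartons
Days between orders = 260 / (D/Q) = 260 / 115.347 ≈ 2.254

2.3 days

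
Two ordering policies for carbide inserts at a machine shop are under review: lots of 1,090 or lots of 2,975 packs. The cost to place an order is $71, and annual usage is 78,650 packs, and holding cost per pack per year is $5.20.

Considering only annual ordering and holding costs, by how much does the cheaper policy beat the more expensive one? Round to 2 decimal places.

For each Q, cost = (D/Q)·S + (Q/2)·H.
TC(1,090) = (78,650/1,090)×71 + (1,090/2)×5.2 = $7,957.07
TC(2,975) = (78,650/2,975)×71 + (2,975/2)×5.2 = $9,612.03
|ΔTC| = |$7,957.07 − $9,612.03| = $1,654.95

$1,654.95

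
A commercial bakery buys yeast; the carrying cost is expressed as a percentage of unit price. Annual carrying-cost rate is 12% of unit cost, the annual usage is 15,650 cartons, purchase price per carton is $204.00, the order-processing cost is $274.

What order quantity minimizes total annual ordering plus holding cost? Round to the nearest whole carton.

592 cartons

Carrying cost H = $204 × 12% = $24.4800/carton/yr
Q* = √(2·D·S / H) = √(2·15,650·274 / 24.48) = √350,335.0 ≈ 591.89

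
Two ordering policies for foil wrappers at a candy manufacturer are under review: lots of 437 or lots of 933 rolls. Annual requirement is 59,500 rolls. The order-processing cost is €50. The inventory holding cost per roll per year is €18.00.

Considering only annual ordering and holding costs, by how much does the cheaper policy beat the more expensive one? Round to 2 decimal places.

€844.86

For each Q, cost = (D/Q)·S + (Q/2)·H.
TC(437) = (59,500/437)×50 + (437/2)×18 = €10,740.78
TC(933) = (59,500/933)×50 + (933/2)×18 = €11,585.64
Lots of 437 are cheaper by €844.86.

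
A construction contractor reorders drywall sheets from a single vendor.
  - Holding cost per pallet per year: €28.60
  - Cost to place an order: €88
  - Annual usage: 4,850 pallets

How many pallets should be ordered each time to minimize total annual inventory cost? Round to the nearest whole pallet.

EOQ = √(2DS/H) = √(2 × 4,850 × 88 / 28.6)
    = √(29,846.15) ≈ 172.76

173 pallets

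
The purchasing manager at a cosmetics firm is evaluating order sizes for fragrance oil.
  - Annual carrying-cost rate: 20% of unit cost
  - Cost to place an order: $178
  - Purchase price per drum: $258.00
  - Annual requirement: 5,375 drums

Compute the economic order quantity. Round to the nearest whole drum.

193 drums

Carrying cost H = $258 × 20% = $51.6000/drum/yr
Optimal lot size Q* = (2 × 5,375 × $178 / $51.6)^½ ≈ 192.57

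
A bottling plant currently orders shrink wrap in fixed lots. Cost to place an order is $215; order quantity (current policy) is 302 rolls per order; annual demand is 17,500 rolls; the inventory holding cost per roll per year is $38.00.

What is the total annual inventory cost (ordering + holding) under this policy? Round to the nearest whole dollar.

$18,197

Orders/yr = 17,500/302 = 57.947; ordering cost = 57.947 × $215 = $12,458.61
Average inventory = 302/2 = 151; holding cost = 151 × $38 = $5,738.00
Total = $12,458.61 + $5,738.00 = $18,196.61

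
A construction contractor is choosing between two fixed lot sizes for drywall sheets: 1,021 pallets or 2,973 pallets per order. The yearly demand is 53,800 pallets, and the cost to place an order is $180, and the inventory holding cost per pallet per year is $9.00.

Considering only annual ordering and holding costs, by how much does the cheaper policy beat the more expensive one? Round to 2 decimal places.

Annual cost at Q: ordering D·S/Q plus holding Q·H/2.
TC(1,021) = (53,800/1,021)×180 + (1,021/2)×9 = $14,079.32
TC(2,973) = (53,800/2,973)×180 + (2,973/2)×9 = $16,635.82
|ΔTC| = |$14,079.32 − $16,635.82| = $2,556.50

$2,556.50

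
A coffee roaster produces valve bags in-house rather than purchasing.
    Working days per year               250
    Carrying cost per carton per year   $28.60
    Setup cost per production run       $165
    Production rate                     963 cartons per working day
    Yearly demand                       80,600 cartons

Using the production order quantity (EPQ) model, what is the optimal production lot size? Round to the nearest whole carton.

1,182 cartons

d = 80,600/250 = 322.4000 cartons/day;  effective holding cost H(1 − d/p) = 28.6·(1 − 322.4000/963) = 19.02509
Q* = √(2DS / H_eff) = √(2·80,600·165 / 19.02509) ≈ 1,182.39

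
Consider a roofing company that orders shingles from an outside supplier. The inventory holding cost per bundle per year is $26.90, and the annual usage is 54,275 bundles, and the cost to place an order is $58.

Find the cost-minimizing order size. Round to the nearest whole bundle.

EOQ = √(2DS/H) = √(2 × 54,275 × 58 / 26.9)
    = √(234,048.33) ≈ 483.79

484 bundles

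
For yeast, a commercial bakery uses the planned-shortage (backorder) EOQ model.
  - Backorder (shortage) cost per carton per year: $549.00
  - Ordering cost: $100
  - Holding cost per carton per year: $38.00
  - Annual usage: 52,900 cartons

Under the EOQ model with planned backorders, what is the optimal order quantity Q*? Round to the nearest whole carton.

546 cartons

Basic EOQ = √(2·52,900·100/38) = 527.656
Backorder adjustment √((H+b)/b) = √((38+549)/549) = 1.0340
Q* = 527.656 × 1.0340 ≈ 545.61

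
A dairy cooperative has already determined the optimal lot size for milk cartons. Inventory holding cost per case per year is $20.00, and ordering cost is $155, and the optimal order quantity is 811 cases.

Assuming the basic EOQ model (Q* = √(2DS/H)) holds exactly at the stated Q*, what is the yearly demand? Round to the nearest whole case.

Since Q* = (2DS/H)^½, squaring gives Q*²·H = 2DS.
D = Q²H / (2S) = 811² × 20 / (2 × 155) = 42,433.61

42,434 cases per year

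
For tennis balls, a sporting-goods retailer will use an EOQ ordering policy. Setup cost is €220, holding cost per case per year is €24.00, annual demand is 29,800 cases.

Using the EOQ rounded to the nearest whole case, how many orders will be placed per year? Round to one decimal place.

Optimal lot size Q* = (2 × 29,800 × €220 / €24)^½ ≈ 739.14 → Q = 739
Orders per year = D/Q = 29,800 / 739 = 40.325

40.3 orders per year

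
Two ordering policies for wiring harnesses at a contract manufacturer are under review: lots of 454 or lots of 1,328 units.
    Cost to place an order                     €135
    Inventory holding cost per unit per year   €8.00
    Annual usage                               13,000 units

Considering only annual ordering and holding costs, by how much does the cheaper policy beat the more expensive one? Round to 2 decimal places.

€951.90

For each Q, cost = (D/Q)·S + (Q/2)·H.
TC(454) = (13,000/454)×135 + (454/2)×8 = €5,681.64
TC(1,328) = (13,000/1,328)×135 + (1,328/2)×8 = €6,633.54
Cheaper: Q = 454.  Difference = €951.90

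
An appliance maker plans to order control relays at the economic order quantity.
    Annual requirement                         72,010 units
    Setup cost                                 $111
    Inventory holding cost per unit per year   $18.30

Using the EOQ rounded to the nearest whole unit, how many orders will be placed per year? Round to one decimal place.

77.0 orders per year

Q* = √(2·D·S / H) = √(2·72,010·111 / 18.3) = √873,563.9 ≈ 934.65 → Q = 935
Orders per year = D/Q = 72,010 / 935 = 77.016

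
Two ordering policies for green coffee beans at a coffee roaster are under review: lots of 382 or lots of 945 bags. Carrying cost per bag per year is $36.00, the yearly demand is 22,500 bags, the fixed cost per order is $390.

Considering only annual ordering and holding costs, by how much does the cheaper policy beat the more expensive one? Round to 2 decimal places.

$3,551.49

Annual cost at Q: ordering D·S/Q plus holding Q·H/2.
TC(382) = (22,500/382)×390 + (382/2)×36 = $29,847.20
TC(945) = (22,500/945)×390 + (945/2)×36 = $26,295.71
|ΔTC| = |$29,847.20 − $26,295.71| = $3,551.49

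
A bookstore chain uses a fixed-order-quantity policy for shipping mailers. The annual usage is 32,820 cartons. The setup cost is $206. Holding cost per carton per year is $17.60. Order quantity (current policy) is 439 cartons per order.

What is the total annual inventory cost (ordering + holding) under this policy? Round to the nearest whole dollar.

$19,264

Annual ordering cost = (D/Q)·S = (32,820/439) × 206 = $15,400.73
Annual holding cost  = (Q/2)·H = (439/2) × 17.6 = $3,863.20
Total = $15,400.73 + $3,863.20 = $19,263.93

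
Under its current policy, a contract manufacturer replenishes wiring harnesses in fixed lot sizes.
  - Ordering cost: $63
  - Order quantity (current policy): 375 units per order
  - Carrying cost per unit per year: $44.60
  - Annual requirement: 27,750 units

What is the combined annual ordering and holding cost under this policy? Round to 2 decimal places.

Orders/yr = 27,750/375 = 74.000; ordering cost = 74.000 × $63 = $4,662.00
Average inventory = 375/2 = 187.5; holding cost = 187.5 × $44.6 = $8,362.50
Total = $4,662.00 + $8,362.50 = $13,024.50

$13,024.50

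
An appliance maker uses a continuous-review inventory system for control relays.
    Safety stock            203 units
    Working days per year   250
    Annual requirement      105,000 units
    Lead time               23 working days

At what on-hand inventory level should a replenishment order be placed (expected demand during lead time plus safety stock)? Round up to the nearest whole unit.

9,863 units

Daily demand d = 105,000 / 250 = 420.000 units/day
Demand during lead time = 420.000 × 23 = 9,660.00
Reorder point = 9,660.00 + 203 = 9,863.00 → round up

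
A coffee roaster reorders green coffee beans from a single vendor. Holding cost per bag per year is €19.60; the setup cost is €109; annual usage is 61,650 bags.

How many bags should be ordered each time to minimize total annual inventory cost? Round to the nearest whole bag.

Optimal lot size Q* = (2 × 61,650 × €109 / €19.6)^½ ≈ 828.07

828 bags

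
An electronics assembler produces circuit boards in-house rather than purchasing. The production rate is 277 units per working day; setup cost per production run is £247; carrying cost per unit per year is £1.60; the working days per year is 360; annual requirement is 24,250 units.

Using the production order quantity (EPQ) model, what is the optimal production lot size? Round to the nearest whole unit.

3,145 units

d = 24,250/360 = 67.3611 units/day;  effective holding cost H(1 − d/p) = 1.6·(1 − 67.3611/277) = 1.21091
Q* = √(2DS / H_eff) = √(2·24,250·247 / 1.21091) ≈ 3,145.31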